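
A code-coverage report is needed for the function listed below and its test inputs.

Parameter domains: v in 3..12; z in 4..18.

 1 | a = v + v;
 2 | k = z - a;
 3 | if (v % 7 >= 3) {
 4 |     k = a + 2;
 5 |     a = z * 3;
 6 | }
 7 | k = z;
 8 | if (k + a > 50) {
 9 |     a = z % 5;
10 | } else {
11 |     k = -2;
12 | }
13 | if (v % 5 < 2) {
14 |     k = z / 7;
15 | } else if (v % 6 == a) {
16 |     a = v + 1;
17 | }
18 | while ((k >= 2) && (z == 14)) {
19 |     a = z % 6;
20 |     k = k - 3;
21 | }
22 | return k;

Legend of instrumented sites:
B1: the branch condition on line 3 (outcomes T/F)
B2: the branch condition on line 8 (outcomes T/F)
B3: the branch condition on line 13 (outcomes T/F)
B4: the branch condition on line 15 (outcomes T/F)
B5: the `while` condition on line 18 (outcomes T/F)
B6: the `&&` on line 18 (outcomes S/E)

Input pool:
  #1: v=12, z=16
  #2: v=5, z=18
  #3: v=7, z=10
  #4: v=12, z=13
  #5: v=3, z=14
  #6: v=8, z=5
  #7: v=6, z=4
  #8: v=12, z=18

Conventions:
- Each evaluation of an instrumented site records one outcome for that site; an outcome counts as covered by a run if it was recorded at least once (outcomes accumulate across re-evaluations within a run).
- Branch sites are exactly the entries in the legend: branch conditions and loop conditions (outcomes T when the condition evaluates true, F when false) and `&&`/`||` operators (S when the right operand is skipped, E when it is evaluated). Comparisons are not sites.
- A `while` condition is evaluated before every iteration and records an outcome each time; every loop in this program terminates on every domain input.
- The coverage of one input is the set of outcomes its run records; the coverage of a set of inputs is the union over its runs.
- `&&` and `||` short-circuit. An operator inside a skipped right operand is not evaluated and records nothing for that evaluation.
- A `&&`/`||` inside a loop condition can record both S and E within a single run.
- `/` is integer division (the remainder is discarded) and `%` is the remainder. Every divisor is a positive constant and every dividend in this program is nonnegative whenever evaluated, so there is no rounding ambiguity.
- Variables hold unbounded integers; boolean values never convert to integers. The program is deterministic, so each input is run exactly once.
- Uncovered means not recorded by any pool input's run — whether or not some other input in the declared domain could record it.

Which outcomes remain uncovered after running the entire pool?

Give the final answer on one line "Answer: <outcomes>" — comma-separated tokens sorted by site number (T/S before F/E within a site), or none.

test 1 (v=12, z=16) fires B1->T, B2->T, B3->F, B4->F, B6->E, B5->F; hits B1=T, B2=T, B3=F, B4=F, B5=F, B6=E
test 2 (v=5, z=18) fires B1->T, B2->T, B3->T, B6->E, B5->F; hits B1=T, B2=T, B3=T, B5=F, B6=E
test 3 (v=7, z=10) fires B1->F, B2->F, B3->F, B4->F, B6->S, B5->F; hits B1=F, B2=F, B3=F, B4=F, B5=F, B6=S
test 4 (v=12, z=13) fires B1->T, B2->T, B3->F, B4->F, B6->E, B5->F; hits B1=T, B2=T, B3=F, B4=F, B5=F, B6=E
test 5 (v=3, z=14) fires B1->T, B2->T, B3->F, B4->F, B6->E, B5->T, B6->E, B5->T, B6->E, B5->T, B6->E, B5->T, B6->E, B5->T, ...; hits B1=T, B2=T, B3=F, B4=F, B5=T, B5=F, B6=S, B6=E
test 6 (v=8, z=5) fires B1->F, B2->F, B3->F, B4->F, B6->S, B5->F; hits B1=F, B2=F, B3=F, B4=F, B5=F, B6=S
test 7 (v=6, z=4) fires B1->T, B2->F, B3->T, B6->S, B5->F; hits B1=T, B2=F, B3=T, B5=F, B6=S
test 8 (v=12, z=18) fires B1->T, B2->T, B3->F, B4->F, B6->E, B5->F; hits B1=T, B2=T, B3=F, B4=F, B5=F, B6=E
union over the pool: B1=T, B1=F, B2=T, B2=F, B3=T, B3=F, B4=F, B5=T, B5=F, B6=S, B6=E
uncovered (1 of 12): B4=T

Answer: B4=T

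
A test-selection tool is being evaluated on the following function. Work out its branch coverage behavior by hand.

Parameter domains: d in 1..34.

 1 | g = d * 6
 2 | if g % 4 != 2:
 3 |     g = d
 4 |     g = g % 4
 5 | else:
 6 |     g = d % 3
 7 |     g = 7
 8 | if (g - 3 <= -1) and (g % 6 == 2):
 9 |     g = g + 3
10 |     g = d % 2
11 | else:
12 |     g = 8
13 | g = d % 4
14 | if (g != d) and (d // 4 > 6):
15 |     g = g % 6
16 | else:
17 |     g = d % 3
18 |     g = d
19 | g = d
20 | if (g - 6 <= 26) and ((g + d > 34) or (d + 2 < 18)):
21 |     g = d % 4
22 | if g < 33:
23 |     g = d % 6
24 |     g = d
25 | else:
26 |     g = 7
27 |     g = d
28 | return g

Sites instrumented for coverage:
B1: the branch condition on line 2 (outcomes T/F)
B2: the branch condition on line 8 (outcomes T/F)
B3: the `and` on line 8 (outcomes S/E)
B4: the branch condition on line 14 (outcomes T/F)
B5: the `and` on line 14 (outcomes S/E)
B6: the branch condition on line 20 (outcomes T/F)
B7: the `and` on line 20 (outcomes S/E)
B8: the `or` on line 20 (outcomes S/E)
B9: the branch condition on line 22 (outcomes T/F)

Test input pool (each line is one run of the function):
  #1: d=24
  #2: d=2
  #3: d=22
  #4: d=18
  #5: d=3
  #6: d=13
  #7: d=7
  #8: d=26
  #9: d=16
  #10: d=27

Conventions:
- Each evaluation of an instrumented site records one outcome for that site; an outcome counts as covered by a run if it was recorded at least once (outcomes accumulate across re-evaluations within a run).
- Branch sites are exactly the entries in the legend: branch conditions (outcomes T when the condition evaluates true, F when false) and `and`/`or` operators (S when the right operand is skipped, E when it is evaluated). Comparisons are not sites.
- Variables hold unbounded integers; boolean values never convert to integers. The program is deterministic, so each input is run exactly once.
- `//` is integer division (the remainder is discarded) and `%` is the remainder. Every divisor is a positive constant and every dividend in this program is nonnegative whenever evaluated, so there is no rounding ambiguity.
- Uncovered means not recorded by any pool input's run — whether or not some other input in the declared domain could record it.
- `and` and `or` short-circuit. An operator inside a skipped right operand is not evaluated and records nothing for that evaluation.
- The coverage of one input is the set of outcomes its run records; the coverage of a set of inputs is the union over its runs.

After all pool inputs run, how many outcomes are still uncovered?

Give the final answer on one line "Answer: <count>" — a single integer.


test 1 (d=24) fires B1->T, B3->E, B2->F, B5->E, B4->F, B7->E, B8->S, B6->T, B9->T; hits B1=T, B2=F, B3=E, B4=F, B5=E, B6=T, B7=E, B8=S, B9=T
test 2 (d=2) fires B1->T, B3->E, B2->T, B5->S, B4->F, B7->E, B8->E, B6->T, B9->T; hits B1=T, B2=T, B3=E, B4=F, B5=S, B6=T, B7=E, B8=E, B9=T
test 3 (d=22) fires B1->T, B3->E, B2->T, B5->E, B4->F, B7->E, B8->S, B6->T, B9->T; hits B1=T, B2=T, B3=E, B4=F, B5=E, B6=T, B7=E, B8=S, B9=T
test 4 (d=18) fires B1->T, B3->E, B2->T, B5->E, B4->F, B7->E, B8->S, B6->T, B9->T; hits B1=T, B2=T, B3=E, B4=F, B5=E, B6=T, B7=E, B8=S, B9=T
test 5 (d=3) fires B1->F, B3->S, B2->F, B5->S, B4->F, B7->E, B8->E, B6->T, B9->T; hits B1=F, B2=F, B3=S, B4=F, B5=S, B6=T, B7=E, B8=E, B9=T
test 6 (d=13) fires B1->F, B3->S, B2->F, B5->E, B4->F, B7->E, B8->E, B6->T, B9->T; hits B1=F, B2=F, B3=S, B4=F, B5=E, B6=T, B7=E, B8=E, B9=T
test 7 (d=7) fires B1->F, B3->S, B2->F, B5->E, B4->F, B7->E, B8->E, B6->T, B9->T; hits B1=F, B2=F, B3=S, B4=F, B5=E, B6=T, B7=E, B8=E, B9=T
test 8 (d=26) fires B1->T, B3->E, B2->T, B5->E, B4->F, B7->E, B8->S, B6->T, B9->T; hits B1=T, B2=T, B3=E, B4=F, B5=E, B6=T, B7=E, B8=S, B9=T
test 9 (d=16) fires B1->T, B3->E, B2->F, B5->E, B4->F, B7->E, B8->E, B6->F, B9->T; hits B1=T, B2=F, B3=E, B4=F, B5=E, B6=F, B7=E, B8=E, B9=T
test 10 (d=27) fires B1->F, B3->S, B2->F, B5->E, B4->F, B7->E, B8->S, B6->T, B9->T; hits B1=F, B2=F, B3=S, B4=F, B5=E, B6=T, B7=E, B8=S, B9=T
union over the pool: B1=T, B1=F, B2=T, B2=F, B3=S, B3=E, B4=F, B5=S, B5=E, B6=T, B6=F, B7=E, B8=S, B8=E, B9=T
uncovered (3 of 18): B4=T, B7=S, B9=F
Answer: 3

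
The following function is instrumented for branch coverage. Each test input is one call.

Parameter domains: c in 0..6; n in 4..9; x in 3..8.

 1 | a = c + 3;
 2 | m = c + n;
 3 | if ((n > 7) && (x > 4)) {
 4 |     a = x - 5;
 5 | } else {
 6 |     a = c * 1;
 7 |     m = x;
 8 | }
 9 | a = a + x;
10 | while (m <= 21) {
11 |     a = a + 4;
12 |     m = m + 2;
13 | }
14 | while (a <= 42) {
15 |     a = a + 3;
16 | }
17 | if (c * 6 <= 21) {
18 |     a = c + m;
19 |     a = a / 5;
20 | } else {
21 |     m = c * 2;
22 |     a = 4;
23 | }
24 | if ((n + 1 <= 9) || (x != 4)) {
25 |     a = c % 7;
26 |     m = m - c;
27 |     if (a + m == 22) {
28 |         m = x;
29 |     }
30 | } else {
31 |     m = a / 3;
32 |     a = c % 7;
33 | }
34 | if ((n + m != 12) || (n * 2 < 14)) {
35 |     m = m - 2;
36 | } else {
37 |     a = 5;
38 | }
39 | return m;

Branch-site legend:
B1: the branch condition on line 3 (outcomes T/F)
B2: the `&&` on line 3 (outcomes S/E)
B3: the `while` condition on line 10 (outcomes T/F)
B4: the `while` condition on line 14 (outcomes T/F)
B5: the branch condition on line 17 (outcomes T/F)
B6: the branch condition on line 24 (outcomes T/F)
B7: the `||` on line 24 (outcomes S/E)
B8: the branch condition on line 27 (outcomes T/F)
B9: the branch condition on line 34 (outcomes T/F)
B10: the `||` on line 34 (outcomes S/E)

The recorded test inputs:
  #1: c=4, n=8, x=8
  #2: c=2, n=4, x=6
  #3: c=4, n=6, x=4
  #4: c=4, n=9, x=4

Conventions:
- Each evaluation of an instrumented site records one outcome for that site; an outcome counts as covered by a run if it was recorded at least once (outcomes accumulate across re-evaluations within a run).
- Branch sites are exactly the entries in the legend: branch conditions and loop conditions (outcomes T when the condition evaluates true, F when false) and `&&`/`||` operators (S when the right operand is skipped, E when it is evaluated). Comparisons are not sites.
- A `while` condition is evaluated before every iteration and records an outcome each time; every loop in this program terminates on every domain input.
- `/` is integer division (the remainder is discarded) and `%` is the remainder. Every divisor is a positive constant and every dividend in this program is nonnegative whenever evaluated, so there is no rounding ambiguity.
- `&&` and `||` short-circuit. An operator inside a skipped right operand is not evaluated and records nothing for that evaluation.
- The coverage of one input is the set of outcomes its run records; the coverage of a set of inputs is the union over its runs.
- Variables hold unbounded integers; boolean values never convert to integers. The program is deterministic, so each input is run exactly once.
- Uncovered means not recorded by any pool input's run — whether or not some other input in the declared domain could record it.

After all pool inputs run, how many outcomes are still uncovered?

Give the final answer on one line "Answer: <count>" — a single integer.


#1 (c=4, n=8, x=8) -> B2->E, B1->T, B3->T, B3->T, B3->T, B3->T, B3->T, B3->F, B4->T, B4->T, B4->T, B4->T, B4->F, B5->F, ...; covered: B1=T, B2=E, B3=T, B3=F, B4=T, B4=F, B5=F, B6=T, B7=S, B8=F, B9=F, B10=E
#2 (c=2, n=4, x=6) -> B2->S, B1->F, B3->T, B3->T, B3->T, B3->T, B3->T, B3->T, B3->T, B3->T, B3->F, B4->T, B4->F, B5->T, ...; covered: B1=F, B2=S, B3=T, B3=F, B4=T, B4=F, B5=T, B6=T, B7=S, B8=T, B9=T, B10=S
#3 (c=4, n=6, x=4) -> B2->S, B1->F, B3->T, B3->T, B3->T, B3->T, B3->T, B3->T, B3->T, B3->T, B3->T, B3->F, B4->F, B5->F, ...; covered: B1=F, B2=S, B3=T, B3=F, B4=F, B5=F, B6=T, B7=S, B8=F, B9=T, B10=S
#4 (c=4, n=9, x=4) -> B2->E, B1->F, B3->T, B3->T, B3->T, B3->T, B3->T, B3->T, B3->T, B3->T, B3->T, B3->F, B4->F, B5->F, ...; covered: B1=F, B2=E, B3=T, B3=F, B4=F, B5=F, B6=F, B7=E, B9=T, B10=S
union over the pool: B1=T, B1=F, B2=S, B2=E, B3=T, B3=F, B4=T, B4=F, B5=T, B5=F, B6=T, B6=F, B7=S, B7=E, B8=T, B8=F, B9=T, B9=F, B10=S, B10=E
uncovered (0 of 20): none
Answer: 0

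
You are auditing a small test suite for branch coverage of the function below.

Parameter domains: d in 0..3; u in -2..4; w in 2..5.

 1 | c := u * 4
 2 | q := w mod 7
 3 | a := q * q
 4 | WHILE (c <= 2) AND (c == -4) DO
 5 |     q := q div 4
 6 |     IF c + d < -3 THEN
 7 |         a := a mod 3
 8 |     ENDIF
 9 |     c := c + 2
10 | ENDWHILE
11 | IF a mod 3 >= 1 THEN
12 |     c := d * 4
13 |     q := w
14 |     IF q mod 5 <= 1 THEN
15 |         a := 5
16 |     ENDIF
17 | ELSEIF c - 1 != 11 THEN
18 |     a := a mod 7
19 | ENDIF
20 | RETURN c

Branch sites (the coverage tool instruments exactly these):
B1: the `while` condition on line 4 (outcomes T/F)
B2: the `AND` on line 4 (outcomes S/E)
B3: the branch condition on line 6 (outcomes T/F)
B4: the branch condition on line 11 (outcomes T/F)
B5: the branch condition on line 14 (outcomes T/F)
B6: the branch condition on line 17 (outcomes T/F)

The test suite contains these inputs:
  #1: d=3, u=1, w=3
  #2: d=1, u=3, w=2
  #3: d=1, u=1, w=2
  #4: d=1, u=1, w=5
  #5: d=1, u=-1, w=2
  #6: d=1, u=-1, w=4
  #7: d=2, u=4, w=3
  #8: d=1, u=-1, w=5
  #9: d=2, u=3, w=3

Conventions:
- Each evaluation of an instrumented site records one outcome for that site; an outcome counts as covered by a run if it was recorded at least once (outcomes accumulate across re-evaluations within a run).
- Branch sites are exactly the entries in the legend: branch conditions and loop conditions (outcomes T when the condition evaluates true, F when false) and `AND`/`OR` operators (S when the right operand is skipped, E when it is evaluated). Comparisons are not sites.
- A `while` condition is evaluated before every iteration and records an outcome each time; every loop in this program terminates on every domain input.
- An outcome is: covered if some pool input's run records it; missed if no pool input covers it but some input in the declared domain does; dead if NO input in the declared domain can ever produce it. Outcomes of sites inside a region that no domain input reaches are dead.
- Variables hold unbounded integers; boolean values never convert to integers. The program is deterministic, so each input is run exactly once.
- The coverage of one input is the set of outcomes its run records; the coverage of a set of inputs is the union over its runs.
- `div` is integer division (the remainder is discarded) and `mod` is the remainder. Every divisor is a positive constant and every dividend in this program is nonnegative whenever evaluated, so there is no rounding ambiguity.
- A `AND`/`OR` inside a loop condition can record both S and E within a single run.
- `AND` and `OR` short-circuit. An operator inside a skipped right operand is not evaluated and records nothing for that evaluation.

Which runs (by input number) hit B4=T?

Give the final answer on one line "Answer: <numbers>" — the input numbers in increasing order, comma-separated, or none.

input #1 (d=3, u=1, w=3): does not produce B4=T
input #2 (d=1, u=3, w=2): produces B4=T
input #3 (d=1, u=1, w=2): produces B4=T
input #4 (d=1, u=1, w=5): produces B4=T
input #5 (d=1, u=-1, w=2): produces B4=T
input #6 (d=1, u=-1, w=4): produces B4=T
input #7 (d=2, u=4, w=3): does not produce B4=T
input #8 (d=1, u=-1, w=5): produces B4=T
input #9 (d=2, u=3, w=3): does not produce B4=T

Answer: 2, 3, 4, 5, 6, 8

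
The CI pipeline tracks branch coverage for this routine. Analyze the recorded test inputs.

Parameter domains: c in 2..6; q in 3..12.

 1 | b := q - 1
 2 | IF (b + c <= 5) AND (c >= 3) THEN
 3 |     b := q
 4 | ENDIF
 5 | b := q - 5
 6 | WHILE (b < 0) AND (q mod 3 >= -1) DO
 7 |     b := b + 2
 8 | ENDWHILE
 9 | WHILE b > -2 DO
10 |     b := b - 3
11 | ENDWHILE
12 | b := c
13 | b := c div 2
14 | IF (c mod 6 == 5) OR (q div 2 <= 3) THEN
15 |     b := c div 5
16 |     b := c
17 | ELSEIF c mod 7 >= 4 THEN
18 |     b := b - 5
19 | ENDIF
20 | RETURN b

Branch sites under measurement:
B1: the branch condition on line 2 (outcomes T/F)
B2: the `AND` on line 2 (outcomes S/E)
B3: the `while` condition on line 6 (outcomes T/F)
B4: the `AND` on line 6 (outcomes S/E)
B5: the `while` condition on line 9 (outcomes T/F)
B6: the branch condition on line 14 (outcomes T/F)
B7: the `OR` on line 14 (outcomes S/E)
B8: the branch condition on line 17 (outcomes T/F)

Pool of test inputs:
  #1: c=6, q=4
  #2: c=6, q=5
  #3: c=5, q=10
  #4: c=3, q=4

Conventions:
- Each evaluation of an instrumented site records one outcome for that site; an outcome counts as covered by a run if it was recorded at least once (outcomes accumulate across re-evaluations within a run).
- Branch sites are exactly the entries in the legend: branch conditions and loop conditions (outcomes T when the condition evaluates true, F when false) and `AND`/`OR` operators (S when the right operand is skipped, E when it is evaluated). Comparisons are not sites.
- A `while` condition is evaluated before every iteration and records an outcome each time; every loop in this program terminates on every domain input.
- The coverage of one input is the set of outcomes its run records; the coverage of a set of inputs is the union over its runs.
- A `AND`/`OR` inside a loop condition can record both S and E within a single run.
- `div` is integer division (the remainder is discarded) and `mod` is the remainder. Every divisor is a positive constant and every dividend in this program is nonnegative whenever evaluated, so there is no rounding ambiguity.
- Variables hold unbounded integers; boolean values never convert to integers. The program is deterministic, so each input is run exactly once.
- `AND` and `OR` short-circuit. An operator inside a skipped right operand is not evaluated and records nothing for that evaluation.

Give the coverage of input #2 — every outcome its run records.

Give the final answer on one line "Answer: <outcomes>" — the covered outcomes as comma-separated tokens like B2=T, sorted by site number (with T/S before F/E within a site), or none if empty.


Tracing the run of input #2 (c=6, q=5):
  B2->S, B1->F, B4->S, B3->F, B5->T, B5->F, B7->E, B6->T
distinct outcomes covered: B1=F, B2=S, B3=F, B4=S, B5=T, B5=F, B6=T, B7=E
Answer: B1=F, B2=S, B3=F, B4=S, B5=T, B5=F, B6=T, B7=E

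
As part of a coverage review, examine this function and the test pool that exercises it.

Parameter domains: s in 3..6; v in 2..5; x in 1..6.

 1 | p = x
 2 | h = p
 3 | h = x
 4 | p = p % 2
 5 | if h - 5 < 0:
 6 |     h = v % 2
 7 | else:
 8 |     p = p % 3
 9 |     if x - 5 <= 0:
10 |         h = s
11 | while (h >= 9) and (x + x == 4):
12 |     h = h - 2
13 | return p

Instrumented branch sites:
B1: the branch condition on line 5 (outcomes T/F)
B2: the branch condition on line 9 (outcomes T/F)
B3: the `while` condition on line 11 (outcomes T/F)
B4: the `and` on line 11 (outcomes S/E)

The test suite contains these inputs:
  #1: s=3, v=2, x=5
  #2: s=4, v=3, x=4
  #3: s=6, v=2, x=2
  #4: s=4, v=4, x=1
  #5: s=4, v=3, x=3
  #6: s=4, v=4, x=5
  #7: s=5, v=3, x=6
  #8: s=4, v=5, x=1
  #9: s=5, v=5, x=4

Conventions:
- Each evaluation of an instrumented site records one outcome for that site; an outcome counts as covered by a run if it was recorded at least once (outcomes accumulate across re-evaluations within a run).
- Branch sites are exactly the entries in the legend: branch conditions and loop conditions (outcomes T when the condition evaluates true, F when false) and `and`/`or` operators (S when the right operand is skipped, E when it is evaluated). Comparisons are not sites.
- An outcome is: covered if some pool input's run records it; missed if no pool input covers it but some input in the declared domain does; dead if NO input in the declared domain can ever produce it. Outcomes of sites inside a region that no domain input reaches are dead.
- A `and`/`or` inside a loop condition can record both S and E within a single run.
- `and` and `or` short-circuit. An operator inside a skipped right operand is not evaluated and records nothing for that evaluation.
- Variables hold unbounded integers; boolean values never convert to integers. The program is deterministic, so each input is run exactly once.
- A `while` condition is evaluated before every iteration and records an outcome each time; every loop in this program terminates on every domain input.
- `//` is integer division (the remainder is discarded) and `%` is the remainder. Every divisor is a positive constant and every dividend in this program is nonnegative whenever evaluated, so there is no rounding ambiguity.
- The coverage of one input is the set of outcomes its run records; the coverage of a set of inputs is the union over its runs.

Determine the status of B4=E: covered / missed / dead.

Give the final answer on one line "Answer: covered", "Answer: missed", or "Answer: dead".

no pool input records B4=E
checking all 96 inputs in the declared domain: B4=E is never recorded -> dead

Answer: dead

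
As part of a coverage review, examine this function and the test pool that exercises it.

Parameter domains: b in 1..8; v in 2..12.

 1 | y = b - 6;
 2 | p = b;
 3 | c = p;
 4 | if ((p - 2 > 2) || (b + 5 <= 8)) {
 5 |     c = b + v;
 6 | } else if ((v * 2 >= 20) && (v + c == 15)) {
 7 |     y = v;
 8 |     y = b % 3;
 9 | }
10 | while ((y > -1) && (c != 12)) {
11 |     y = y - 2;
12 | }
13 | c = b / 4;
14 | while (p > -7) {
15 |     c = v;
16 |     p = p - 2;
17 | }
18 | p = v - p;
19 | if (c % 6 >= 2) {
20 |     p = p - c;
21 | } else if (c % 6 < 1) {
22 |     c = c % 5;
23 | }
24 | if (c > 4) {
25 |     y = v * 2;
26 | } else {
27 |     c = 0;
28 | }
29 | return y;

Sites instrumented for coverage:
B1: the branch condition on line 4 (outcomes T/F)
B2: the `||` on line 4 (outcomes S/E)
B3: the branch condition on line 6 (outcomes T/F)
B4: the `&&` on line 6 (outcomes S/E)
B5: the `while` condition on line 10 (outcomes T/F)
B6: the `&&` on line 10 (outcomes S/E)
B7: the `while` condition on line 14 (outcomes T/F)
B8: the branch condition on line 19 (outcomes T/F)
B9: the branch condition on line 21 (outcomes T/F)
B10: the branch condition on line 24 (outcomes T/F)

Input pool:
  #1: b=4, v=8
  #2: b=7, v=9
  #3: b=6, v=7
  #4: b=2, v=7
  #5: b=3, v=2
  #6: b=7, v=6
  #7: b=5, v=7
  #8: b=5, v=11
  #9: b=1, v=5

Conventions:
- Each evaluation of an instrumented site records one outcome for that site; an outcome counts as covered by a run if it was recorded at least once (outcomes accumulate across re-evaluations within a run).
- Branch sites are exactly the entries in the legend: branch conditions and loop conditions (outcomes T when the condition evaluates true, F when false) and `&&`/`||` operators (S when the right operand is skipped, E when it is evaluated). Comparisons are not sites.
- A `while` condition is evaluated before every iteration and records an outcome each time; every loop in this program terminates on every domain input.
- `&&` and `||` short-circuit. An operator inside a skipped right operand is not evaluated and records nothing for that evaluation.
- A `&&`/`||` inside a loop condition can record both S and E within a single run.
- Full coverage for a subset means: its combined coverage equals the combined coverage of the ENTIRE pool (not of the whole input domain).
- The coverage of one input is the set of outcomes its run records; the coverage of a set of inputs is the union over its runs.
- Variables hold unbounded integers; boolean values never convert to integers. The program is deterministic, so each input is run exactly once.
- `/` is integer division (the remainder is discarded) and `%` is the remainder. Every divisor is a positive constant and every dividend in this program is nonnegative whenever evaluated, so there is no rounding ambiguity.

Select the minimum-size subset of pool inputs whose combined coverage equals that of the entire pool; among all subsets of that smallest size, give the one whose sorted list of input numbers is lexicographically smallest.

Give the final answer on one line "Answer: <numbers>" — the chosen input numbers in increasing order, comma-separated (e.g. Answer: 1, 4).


#1 (b=4, v=8) -> B2->E, B1->F, B4->S, B3->F, B6->S, B5->F, B7->T, B7->T, B7->T, B7->T, B7->T, B7->T, B7->F, B8->T, ...; covered: B1=F, B2=E, B3=F, B4=S, B5=F, B6=S, B7=T, B7=F, B8=T, B10=T
#2 (b=7, v=9) -> B2->S, B1->T, B6->E, B5->T, B6->S, B5->F, B7->T, B7->T, B7->T, B7->T, B7->T, B7->T, B7->T, B7->F, ...; covered: B1=T, B2=S, B5=T, B5=F, B6=S, B6=E, B7=T, B7=F, B8=T, B10=T
#3 (b=6, v=7) -> B2->S, B1->T, B6->E, B5->T, B6->S, B5->F, B7->T, B7->T, B7->T, B7->T, B7->T, B7->T, B7->T, B7->F, ...; covered: B1=T, B2=S, B5=T, B5=F, B6=S, B6=E, B7=T, B7=F, B8=F, B9=F, B10=T
#4 (b=2, v=7) -> B2->E, B1->T, B6->S, B5->F, B7->T, B7->T, B7->T, B7->T, B7->T, B7->F, B8->F, B9->F, B10->T; covered: B1=T, B2=E, B5=F, B6=S, B7=T, B7=F, B8=F, B9=F, B10=T
#5 (b=3, v=2) -> B2->E, B1->T, B6->S, B5->F, B7->T, B7->T, B7->T, B7->T, B7->T, B7->F, B8->T, B10->F; covered: B1=T, B2=E, B5=F, B6=S, B7=T, B7=F, B8=T, B10=F
#6 (b=7, v=6) -> B2->S, B1->T, B6->E, B5->T, B6->S, B5->F, B7->T, B7->T, B7->T, B7->T, B7->T, B7->T, B7->T, B7->F, ...; covered: B1=T, B2=S, B5=T, B5=F, B6=S, B6=E, B7=T, B7=F, B8=F, B9=T, B10=F
#7 (b=5, v=7) -> B2->S, B1->T, B6->S, B5->F, B7->T, B7->T, B7->T, B7->T, B7->T, B7->T, B7->F, B8->F, B9->F, B10->T; covered: B1=T, B2=S, B5=F, B6=S, B7=T, B7=F, B8=F, B9=F, B10=T
#8 (b=5, v=11) -> B2->S, B1->T, B6->S, B5->F, B7->T, B7->T, B7->T, B7->T, B7->T, B7->T, B7->F, B8->T, B10->T; covered: B1=T, B2=S, B5=F, B6=S, B7=T, B7=F, B8=T, B10=T
#9 (b=1, v=5) -> B2->E, B1->T, B6->S, B5->F, B7->T, B7->T, B7->T, B7->T, B7->F, B8->T, B10->T; covered: B1=T, B2=E, B5=F, B6=S, B7=T, B7=F, B8=T, B10=T
together the pool reaches 18 outcomes: B1=T, B1=F, B2=S, B2=E, B3=F, B4=S, B5=T, B5=F, B6=S, B6=E, B7=T, B7=F, B8=T, B8=F, B9=T, B9=F, B10=T, B10=F
checked all size-1 subsets: none covers 18 outcomes (max 11/18)
checked all size-2 subsets: none covers 18 outcomes (max 17/18)
size 3: inputs {1, 3, 6} cover all 18 outcomes, and no lexicographically smaller subset of this size does
Answer: 1, 3, 6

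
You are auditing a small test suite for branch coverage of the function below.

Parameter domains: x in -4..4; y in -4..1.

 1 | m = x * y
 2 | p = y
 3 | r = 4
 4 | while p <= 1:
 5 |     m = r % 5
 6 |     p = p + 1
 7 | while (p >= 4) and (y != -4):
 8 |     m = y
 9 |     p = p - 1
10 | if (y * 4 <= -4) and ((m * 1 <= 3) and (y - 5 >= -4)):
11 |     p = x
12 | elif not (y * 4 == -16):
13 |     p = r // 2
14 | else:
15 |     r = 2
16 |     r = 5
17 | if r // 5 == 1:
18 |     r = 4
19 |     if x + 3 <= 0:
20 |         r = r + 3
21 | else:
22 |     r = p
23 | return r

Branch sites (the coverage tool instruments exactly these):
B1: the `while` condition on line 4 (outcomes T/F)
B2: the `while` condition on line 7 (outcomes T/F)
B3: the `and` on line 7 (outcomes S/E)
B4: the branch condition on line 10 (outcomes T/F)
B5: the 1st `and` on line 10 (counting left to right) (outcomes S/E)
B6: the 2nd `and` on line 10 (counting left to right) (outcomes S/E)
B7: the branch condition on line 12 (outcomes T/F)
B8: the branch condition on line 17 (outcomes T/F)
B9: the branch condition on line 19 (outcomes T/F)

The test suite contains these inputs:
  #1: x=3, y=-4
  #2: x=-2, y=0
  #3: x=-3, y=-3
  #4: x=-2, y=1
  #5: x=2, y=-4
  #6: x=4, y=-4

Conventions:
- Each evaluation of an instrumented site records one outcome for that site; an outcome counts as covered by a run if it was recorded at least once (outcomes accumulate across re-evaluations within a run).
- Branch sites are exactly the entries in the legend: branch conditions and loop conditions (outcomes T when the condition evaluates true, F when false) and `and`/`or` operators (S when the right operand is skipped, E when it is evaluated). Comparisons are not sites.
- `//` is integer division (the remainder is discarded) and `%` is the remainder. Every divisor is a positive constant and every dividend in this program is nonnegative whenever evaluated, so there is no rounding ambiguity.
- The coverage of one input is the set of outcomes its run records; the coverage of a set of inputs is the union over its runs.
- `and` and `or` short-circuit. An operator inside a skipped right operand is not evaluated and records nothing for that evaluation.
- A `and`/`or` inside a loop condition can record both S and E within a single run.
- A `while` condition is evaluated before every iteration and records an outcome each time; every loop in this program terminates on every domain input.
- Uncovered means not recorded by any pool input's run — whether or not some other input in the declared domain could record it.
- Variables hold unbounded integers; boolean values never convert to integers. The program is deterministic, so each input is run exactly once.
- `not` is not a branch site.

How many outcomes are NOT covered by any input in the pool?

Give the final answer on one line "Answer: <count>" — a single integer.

input #1 (x=3, y=-4): events B1->T, B1->T, B1->T, B1->T, B1->T, B1->T, B1->F, B3->S, B2->F, B5->E, B6->S, B4->F, B7->F, B8->T, ...; covers B1=T, B1=F, B2=F, B3=S, B4=F, B5=E, B6=S, B7=F, B8=T, B9=F
input #2 (x=-2, y=0): events B1->T, B1->T, B1->F, B3->S, B2->F, B5->S, B4->F, B7->T, B8->F; covers B1=T, B1=F, B2=F, B3=S, B4=F, B5=S, B7=T, B8=F
input #3 (x=-3, y=-3): events B1->T, B1->T, B1->T, B1->T, B1->T, B1->F, B3->S, B2->F, B5->E, B6->S, B4->F, B7->T, B8->F; covers B1=T, B1=F, B2=F, B3=S, B4=F, B5=E, B6=S, B7=T, B8=F
input #4 (x=-2, y=1): events B1->T, B1->F, B3->S, B2->F, B5->S, B4->F, B7->T, B8->F; covers B1=T, B1=F, B2=F, B3=S, B4=F, B5=S, B7=T, B8=F
input #5 (x=2, y=-4): events B1->T, B1->T, B1->T, B1->T, B1->T, B1->T, B1->F, B3->S, B2->F, B5->E, B6->S, B4->F, B7->F, B8->T, ...; covers B1=T, B1=F, B2=F, B3=S, B4=F, B5=E, B6=S, B7=F, B8=T, B9=F
input #6 (x=4, y=-4): events B1->T, B1->T, B1->T, B1->T, B1->T, B1->T, B1->F, B3->S, B2->F, B5->E, B6->S, B4->F, B7->F, B8->T, ...; covers B1=T, B1=F, B2=F, B3=S, B4=F, B5=E, B6=S, B7=F, B8=T, B9=F
union over the pool: B1=T, B1=F, B2=F, B3=S, B4=F, B5=S, B5=E, B6=S, B7=T, B7=F, B8=T, B8=F, B9=F
uncovered (5 of 18): B2=T, B3=E, B4=T, B6=E, B9=T

Answer: 5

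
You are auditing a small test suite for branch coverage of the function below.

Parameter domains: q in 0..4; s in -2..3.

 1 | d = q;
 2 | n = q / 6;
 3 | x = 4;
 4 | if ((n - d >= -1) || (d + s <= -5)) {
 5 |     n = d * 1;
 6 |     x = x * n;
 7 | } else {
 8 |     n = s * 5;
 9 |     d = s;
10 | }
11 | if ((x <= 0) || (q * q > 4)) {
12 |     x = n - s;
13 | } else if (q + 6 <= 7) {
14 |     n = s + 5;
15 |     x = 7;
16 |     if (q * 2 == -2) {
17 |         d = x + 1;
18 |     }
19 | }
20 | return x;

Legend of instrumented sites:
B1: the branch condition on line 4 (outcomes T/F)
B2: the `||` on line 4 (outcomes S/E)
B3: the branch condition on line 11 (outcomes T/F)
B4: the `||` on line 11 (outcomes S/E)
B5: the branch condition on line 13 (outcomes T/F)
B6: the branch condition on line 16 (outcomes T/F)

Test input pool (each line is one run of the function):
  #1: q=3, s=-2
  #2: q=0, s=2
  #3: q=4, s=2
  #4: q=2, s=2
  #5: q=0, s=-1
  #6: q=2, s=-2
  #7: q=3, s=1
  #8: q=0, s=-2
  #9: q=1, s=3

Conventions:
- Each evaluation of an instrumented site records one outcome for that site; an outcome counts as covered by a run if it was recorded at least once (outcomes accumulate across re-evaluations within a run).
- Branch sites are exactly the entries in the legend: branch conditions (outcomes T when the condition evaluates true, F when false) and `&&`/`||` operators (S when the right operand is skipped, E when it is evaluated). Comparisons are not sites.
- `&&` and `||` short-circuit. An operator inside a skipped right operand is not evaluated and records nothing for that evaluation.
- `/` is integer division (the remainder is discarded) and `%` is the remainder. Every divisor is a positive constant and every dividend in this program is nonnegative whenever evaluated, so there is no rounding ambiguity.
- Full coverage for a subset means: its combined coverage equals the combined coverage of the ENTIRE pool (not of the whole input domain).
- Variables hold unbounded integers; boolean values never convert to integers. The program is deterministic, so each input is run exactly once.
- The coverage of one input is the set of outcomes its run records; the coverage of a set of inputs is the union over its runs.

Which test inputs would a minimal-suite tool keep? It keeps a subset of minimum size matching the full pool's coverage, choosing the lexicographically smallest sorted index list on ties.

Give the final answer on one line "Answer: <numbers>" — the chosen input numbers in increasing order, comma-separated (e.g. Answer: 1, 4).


input #1 (q=3, s=-2): events B2->E, B1->F, B4->E, B3->T; covers B1=F, B2=E, B3=T, B4=E
input #2 (q=0, s=2): events B2->S, B1->T, B4->S, B3->T; covers B1=T, B2=S, B3=T, B4=S
input #3 (q=4, s=2): events B2->E, B1->F, B4->E, B3->T; covers B1=F, B2=E, B3=T, B4=E
input #4 (q=2, s=2): events B2->E, B1->F, B4->E, B3->F, B5->F; covers B1=F, B2=E, B3=F, B4=E, B5=F
input #5 (q=0, s=-1): events B2->S, B1->T, B4->S, B3->T; covers B1=T, B2=S, B3=T, B4=S
input #6 (q=2, s=-2): events B2->E, B1->F, B4->E, B3->F, B5->F; covers B1=F, B2=E, B3=F, B4=E, B5=F
input #7 (q=3, s=1): events B2->E, B1->F, B4->E, B3->T; covers B1=F, B2=E, B3=T, B4=E
input #8 (q=0, s=-2): events B2->S, B1->T, B4->S, B3->T; covers B1=T, B2=S, B3=T, B4=S
input #9 (q=1, s=3): events B2->S, B1->T, B4->E, B3->F, B5->T, B6->F; covers B1=T, B2=S, B3=F, B4=E, B5=T, B6=F
pool-wide coverage (11 outcomes): B1=T, B1=F, B2=S, B2=E, B3=T, B3=F, B4=S, B4=E, B5=T, B5=F, B6=F
size 1 is not enough: best union over all size-1 subsets is 6/11
size 2 is not enough: best union over all size-2 subsets is 9/11
at size 3, {2, 4, 9} reaches all 11 outcomes; every lexicographically earlier size-3 subset fails
Answer: 2, 4, 9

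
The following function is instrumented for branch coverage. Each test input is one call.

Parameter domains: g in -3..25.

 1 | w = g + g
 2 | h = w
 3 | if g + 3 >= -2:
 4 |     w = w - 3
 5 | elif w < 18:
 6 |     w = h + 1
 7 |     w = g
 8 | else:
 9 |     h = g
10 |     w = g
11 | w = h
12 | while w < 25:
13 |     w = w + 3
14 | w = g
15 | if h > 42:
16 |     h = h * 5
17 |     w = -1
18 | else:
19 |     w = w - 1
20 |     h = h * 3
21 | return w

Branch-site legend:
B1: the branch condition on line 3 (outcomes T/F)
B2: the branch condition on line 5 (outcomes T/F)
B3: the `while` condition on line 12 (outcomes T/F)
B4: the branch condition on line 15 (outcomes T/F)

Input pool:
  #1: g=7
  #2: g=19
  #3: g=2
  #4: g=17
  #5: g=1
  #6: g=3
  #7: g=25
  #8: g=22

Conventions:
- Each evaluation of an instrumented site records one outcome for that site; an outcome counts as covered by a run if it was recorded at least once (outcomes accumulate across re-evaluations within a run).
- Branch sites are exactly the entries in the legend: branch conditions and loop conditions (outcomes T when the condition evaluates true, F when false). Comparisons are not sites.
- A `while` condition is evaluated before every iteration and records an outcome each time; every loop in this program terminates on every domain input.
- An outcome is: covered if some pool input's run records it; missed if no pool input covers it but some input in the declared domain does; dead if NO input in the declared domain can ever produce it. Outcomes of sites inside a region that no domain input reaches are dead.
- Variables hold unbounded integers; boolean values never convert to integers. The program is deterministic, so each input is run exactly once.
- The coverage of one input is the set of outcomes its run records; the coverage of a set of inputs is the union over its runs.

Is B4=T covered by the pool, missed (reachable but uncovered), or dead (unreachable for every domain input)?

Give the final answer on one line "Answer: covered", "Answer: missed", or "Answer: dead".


B4=T is recorded by pool input(s) 7, 8 -> covered
Answer: covered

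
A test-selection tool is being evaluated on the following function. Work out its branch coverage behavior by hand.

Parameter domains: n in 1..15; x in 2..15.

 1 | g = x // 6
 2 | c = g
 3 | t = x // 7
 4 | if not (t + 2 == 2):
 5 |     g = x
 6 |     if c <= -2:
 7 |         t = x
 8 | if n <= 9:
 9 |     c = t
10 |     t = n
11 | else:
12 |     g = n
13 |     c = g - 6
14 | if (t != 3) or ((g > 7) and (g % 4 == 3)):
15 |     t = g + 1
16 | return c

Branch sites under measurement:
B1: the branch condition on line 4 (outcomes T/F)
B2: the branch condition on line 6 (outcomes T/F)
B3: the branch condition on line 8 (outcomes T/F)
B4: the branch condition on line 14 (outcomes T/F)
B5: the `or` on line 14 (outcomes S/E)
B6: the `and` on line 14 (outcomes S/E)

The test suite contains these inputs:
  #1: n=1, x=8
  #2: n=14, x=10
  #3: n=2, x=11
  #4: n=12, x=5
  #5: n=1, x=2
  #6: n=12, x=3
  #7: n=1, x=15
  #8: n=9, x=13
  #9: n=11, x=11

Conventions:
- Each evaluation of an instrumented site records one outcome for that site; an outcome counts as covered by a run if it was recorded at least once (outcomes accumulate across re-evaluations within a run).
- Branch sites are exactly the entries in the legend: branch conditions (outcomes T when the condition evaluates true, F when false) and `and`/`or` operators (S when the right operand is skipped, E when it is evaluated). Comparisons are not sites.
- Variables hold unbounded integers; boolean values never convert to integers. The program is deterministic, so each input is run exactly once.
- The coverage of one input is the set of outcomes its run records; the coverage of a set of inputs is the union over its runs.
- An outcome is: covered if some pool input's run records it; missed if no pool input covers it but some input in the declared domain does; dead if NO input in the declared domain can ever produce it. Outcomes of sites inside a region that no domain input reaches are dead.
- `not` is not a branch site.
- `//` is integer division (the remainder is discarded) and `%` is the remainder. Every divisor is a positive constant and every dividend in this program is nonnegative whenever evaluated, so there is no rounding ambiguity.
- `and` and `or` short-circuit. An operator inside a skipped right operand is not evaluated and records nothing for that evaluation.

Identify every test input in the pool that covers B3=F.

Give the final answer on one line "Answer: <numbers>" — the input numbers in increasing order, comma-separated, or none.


input #1 (n=1, x=8): misses B3=F
input #2 (n=14, x=10): covers B3=F
input #3 (n=2, x=11): misses B3=F
input #4 (n=12, x=5): covers B3=F
input #5 (n=1, x=2): misses B3=F
input #6 (n=12, x=3): covers B3=F
input #7 (n=1, x=15): misses B3=F
input #8 (n=9, x=13): misses B3=F
input #9 (n=11, x=11): covers B3=F
Answer: 2, 4, 6, 9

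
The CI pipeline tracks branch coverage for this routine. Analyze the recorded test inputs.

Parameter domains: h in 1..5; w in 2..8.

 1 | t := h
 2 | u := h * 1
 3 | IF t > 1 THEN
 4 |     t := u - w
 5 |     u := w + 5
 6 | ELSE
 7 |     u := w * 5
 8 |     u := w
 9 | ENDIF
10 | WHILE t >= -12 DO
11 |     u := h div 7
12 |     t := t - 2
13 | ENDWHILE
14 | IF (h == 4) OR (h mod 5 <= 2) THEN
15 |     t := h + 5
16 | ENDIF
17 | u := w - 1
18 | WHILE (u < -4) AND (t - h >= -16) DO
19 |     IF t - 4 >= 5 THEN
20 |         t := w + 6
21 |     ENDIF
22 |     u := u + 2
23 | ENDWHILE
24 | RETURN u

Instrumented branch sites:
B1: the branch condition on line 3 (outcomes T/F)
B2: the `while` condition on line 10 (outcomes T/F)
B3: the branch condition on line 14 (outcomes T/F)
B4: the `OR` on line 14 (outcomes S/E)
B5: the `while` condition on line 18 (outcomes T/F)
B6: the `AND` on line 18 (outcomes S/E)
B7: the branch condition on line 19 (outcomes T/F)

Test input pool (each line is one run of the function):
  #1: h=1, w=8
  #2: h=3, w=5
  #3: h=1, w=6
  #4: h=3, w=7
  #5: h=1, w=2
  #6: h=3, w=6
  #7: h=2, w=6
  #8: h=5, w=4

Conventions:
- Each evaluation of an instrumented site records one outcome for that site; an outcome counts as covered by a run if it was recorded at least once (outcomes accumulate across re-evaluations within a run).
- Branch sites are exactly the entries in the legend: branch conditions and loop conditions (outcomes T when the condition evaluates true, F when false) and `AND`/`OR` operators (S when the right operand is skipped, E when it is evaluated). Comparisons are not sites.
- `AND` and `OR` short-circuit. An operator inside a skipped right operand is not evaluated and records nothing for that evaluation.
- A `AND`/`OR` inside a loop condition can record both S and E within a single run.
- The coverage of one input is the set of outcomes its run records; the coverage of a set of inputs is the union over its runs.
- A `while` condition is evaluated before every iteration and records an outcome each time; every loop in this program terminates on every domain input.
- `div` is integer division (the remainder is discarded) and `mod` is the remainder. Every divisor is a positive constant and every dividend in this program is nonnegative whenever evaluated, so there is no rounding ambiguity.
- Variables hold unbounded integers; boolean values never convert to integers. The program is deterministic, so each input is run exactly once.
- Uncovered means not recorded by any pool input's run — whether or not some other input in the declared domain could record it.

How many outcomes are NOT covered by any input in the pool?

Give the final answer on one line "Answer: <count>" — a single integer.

run #1 (h=1, w=8) runs B1->F, B2->T, B2->T, B2->T, B2->T, B2->T, B2->T, B2->T, B2->F, B4->E, B3->T, B6->S, B5->F; records B1=F, B2=T, B2=F, B3=T, B4=E, B5=F, B6=S
run #2 (h=3, w=5) runs B1->T, B2->T, B2->T, B2->T, B2->T, B2->T, B2->T, B2->F, B4->E, B3->F, B6->S, B5->F; records B1=T, B2=T, B2=F, B3=F, B4=E, B5=F, B6=S
run #3 (h=1, w=6) runs B1->F, B2->T, B2->T, B2->T, B2->T, B2->T, B2->T, B2->T, B2->F, B4->E, B3->T, B6->S, B5->F; records B1=F, B2=T, B2=F, B3=T, B4=E, B5=F, B6=S
run #4 (h=3, w=7) runs B1->T, B2->T, B2->T, B2->T, B2->T, B2->T, B2->F, B4->E, B3->F, B6->S, B5->F; records B1=T, B2=T, B2=F, B3=F, B4=E, B5=F, B6=S
run #5 (h=1, w=2) runs B1->F, B2->T, B2->T, B2->T, B2->T, B2->T, B2->T, B2->T, B2->F, B4->E, B3->T, B6->S, B5->F; records B1=F, B2=T, B2=F, B3=T, B4=E, B5=F, B6=S
run #6 (h=3, w=6) runs B1->T, B2->T, B2->T, B2->T, B2->T, B2->T, B2->F, B4->E, B3->F, B6->S, B5->F; records B1=T, B2=T, B2=F, B3=F, B4=E, B5=F, B6=S
run #7 (h=2, w=6) runs B1->T, B2->T, B2->T, B2->T, B2->T, B2->T, B2->F, B4->E, B3->T, B6->S, B5->F; records B1=T, B2=T, B2=F, B3=T, B4=E, B5=F, B6=S
run #8 (h=5, w=4) runs B1->T, B2->T, B2->T, B2->T, B2->T, B2->T, B2->T, B2->T, B2->F, B4->E, B3->T, B6->S, B5->F; records B1=T, B2=T, B2=F, B3=T, B4=E, B5=F, B6=S
union over the pool: B1=T, B1=F, B2=T, B2=F, B3=T, B3=F, B4=E, B5=F, B6=S
uncovered (5 of 14): B4=S, B5=T, B6=E, B7=T, B7=F

Answer: 5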